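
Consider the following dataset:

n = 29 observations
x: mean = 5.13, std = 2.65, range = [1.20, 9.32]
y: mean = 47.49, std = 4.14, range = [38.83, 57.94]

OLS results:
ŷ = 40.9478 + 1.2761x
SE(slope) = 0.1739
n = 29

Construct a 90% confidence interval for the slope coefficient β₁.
The 90% CI for β₁ is (0.9799, 1.5723)

Confidence interval for the slope:

The 90% CI for β₁ is: β̂₁ ± t*(α/2, n-2) × SE(β̂₁)

Step 1: Find critical t-value
- Confidence level = 0.9
- Degrees of freedom = n - 2 = 29 - 2 = 27
- t*(α/2, 27) = 1.7033

Step 2: Calculate margin of error
Margin = 1.7033 × 0.1739 = 0.2962

Step 3: Construct interval
CI = 1.2761 ± 0.2962
CI = (0.9799, 1.5723)

Interpretation: We are 90% confident that the true slope β₁ lies between 0.9799 and 1.5723.
Since 0 is outside the interval, a two-sided test at α = 0.10 would reject H₀: β₁ = 0.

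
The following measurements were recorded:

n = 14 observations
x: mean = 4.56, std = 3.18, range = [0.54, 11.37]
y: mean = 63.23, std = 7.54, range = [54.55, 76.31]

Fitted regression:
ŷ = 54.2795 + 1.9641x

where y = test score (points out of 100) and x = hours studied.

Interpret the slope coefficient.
An increase of one hour in study time is associated with a 1.9641 points increase in predicted test score.

β₁ = 1.9641 is the change in predicted test score (points) per additional hour of study time.

Interpretation:
- Study time up by 1 hour → predicted test score increases by 1.9641 points
- This is a linear approximation: the same per-unit change is assumed across the whole observed x range
- The slope describes association in these data, not necessarily a causal effect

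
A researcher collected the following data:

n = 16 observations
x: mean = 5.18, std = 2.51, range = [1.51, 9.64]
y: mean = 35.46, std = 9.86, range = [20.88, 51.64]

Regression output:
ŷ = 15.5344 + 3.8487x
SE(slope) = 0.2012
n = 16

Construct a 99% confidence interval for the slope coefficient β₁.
The 99% CI for β₁ is (3.2498, 4.4476)

Confidence interval for the slope:

The 99% CI for β₁ is: β̂₁ ± t*(α/2, n-2) × SE(β̂₁)

Step 1: Find critical t-value
- Confidence level = 0.99
- Degrees of freedom = n - 2 = 16 - 2 = 14
- t*(α/2, 14) = 2.9768

Step 2: Calculate margin of error
Margin = 2.9768 × 0.2012 = 0.5989

Step 3: Construct interval
CI = 3.8487 ± 0.5989
CI = (3.2498, 4.4476)

Interpretation: intervals built this way capture the true β₁ in 99% of repeated samples; here the plausible range for the per-unit effect of x on y is 3.2498 to 4.4476.
The interval does not include 0, suggesting a significant linear relationship.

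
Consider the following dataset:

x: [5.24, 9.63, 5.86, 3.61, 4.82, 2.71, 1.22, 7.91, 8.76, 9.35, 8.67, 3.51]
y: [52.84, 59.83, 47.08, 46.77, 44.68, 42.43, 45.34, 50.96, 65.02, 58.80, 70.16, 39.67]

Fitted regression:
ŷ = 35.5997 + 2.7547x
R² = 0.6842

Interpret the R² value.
R² = 0.6842 means 68.42% of the variation in y is explained by the linear relationship with x. This indicates a moderate fit.

R² (coefficient of determination) measures the proportion of variance in y explained by the regression model.

Here R² = 0.6842:
- Explained: 68.42% of the variation in y
- Unexplained (residual): 100% − 68.42% = 31.58%
- Rule of thumb (below 0.3 weak; 0.3 to below 0.7 moderate; 0.7 and above strong) → moderate

Calculation: R² = 1 − (SS_res / SS_tot), where SS_res is the sum of squared residuals and SS_tot the total sum of squares.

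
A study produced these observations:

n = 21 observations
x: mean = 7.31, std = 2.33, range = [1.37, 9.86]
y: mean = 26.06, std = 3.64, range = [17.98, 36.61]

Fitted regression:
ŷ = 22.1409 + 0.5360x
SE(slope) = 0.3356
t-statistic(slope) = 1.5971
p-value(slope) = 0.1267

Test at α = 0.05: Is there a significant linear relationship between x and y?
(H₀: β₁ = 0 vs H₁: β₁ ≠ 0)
Since p-value = 0.1267 ≥ α = 0.05, fail to reject H₀ — the slope is not significantly different from 0.

Hypothesis test for the slope coefficient:

H₀: β₁ = 0 (no linear relationship)
H₁: β₁ ≠ 0 (linear relationship exists)

Test statistic: t = β̂₁ / SE(β̂₁) = 0.5360 / 0.3356 = 1.5971

With df = 19, the two-sided p-value for |t| = 1.5971 is 0.1267.

Decision rule: reject H₀ if p-value < α.
p-value = 0.1267 ≥ α = 0.05 → fail to reject H₀.

At α = 0.05 the data do not provide convincing evidence of a nonzero slope.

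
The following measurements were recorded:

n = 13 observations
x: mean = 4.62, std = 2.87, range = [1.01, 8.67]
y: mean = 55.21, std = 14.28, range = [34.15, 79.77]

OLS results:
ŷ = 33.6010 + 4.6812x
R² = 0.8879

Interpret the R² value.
About 88.79% of the variability in y is accounted for by the regression on x (R² = 0.8879) — a strong linear fit.

R² (coefficient of determination) measures the proportion of variance in y explained by the regression model.

Here R² = 0.8879:
- Explained: 88.79% of the variation in y
- Unexplained (residual): 100% − 88.79% = 11.21%
- Rule of thumb (below 0.3 weak; 0.3 to below 0.7 moderate; 0.7 and above strong) → strong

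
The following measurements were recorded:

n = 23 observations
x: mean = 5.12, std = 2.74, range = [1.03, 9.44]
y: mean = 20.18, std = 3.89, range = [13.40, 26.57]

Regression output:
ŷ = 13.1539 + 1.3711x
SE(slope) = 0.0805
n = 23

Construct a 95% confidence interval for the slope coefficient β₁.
The 95% CI for β₁ is (1.2037, 1.5385)

Confidence interval for the slope:

The 95% CI for β₁ is: β̂₁ ± t*(α/2, n-2) × SE(β̂₁)

Step 1: Find critical t-value
- Confidence level = 0.95
- Degrees of freedom = n - 2 = 23 - 2 = 21
- t*(α/2, 21) = 2.0796

Step 2: Calculate margin of error
Margin = 2.0796 × 0.0805 = 0.1674

Step 3: Construct interval
CI = 1.3711 ± 0.1674
CI = (1.2037, 1.5385)

Interpretation: intervals built this way capture the true β₁ in 95% of repeated samples; here the plausible range for the per-unit effect of x on y is 1.2037 to 1.5385.
Both endpoints are positive, so the data support a genuinely positive slope at this confidence level.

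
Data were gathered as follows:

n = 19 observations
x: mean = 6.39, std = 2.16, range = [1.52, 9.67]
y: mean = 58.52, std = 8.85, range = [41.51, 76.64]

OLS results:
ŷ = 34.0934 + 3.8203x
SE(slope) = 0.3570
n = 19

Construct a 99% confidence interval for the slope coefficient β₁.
The 99% CI for β₁ is (2.7856, 4.8550)

Confidence interval for the slope:

The 99% CI for β₁ is: β̂₁ ± t*(α/2, n-2) × SE(β̂₁)

Step 1: Find critical t-value
- Confidence level = 0.99
- Degrees of freedom = n - 2 = 19 - 2 = 17
- t*(α/2, 17) = 2.8982

Step 2: Calculate margin of error
Margin = 2.8982 × 0.3570 = 1.0347

Step 3: Construct interval
CI = 3.8203 ± 1.0347
CI = (2.7856, 4.8550)

Interpretation: intervals built this way capture the true β₁ in 99% of repeated samples; here the plausible range for the per-unit effect of x on y is 2.7856 to 4.8550.
The interval does not include 0, suggesting a significant linear relationship.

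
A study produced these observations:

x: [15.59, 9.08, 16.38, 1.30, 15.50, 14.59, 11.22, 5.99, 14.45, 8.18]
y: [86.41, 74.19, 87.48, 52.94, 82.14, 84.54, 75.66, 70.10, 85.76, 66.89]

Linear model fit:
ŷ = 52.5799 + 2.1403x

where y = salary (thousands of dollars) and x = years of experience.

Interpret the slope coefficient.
An increase of one year in experience is associated with a 2.1403 thousand dollars increase in predicted salary.

β₁ = 2.1403 is the change in predicted salary (thousand dollars) per additional year of experience.

Interpretation:
- Experience up by 1 year → predicted salary increases by 2.1403 thousand dollars
- This is a linear approximation: the same per-unit change is assumed across the whole observed x range
- The slope describes association in these data, not necessarily a causal effect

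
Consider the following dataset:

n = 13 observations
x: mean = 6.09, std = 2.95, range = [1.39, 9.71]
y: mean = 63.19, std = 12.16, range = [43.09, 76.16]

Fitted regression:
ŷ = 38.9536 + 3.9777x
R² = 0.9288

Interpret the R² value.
About 92.88% of the variability in y is accounted for by the regression on x (R² = 0.9288) — a strong linear fit.

R² = 1 − SS_res/SS_tot compares the residual scatter to the total scatter of y about its mean.

Here R² = 0.9288:
- Explained: 92.88% of the variation in y
- Unexplained (residual): 100% − 92.88% = 7.12%
- Rule of thumb (below 0.3 weak; 0.3 to below 0.7 moderate; 0.7 and above strong) → strong

Note: R² never decreases when predictors are added, so it should not be used alone to compare models of different size.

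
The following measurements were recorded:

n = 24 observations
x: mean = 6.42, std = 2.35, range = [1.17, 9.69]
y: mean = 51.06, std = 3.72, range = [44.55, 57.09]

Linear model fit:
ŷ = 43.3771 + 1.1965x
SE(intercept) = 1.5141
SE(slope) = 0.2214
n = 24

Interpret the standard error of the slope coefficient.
The slope 1.1965 is pinned down to within about ±0.2214 (one SE) by these data — relative uncertainty 18.5%, i.e. precise.

SE(β̂₁) = s / √Sxx, where s is the residual standard deviation and Sxx = Σ(x − x̄)². It is the yardstick for how far β̂₁ = 1.1965 could plausibly be from the true slope.

Relative precision:
- SE / |β̂₁| = 0.2214 / 1.1965 = 18.5%
- Rule of thumb (under 20%: precise; 20% to under 50%: moderately precise; 50% or more: imprecise) → precise

Rough 95% range (±2 SE): 1.1965 ± 0.4428 → (0.7537, 1.6393).

What drives SE(β̂₁): larger n (here n = 24) → smaller SE.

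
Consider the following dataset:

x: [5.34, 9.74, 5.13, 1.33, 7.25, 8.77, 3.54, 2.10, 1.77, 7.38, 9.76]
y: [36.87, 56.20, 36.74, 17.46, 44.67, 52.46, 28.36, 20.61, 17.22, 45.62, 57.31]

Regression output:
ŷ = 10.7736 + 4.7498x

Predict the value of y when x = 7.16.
ŷ = 44.7822

x = 7.16 lies inside the observed range [1.33, 9.76], so the fitted equation applies directly:

ŷ = 10.7736 + 4.7498 × 7.16
ŷ = 10.7736 + 34.0086
ŷ = 44.7822

This is a point prediction; actual observations scatter around it by roughly the residual standard deviation.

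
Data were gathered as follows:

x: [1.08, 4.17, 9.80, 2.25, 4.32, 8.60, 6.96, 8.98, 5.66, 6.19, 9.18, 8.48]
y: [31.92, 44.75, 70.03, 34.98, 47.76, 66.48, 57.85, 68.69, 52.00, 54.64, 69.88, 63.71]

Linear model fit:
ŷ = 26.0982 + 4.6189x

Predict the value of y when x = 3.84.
ŷ = 43.8348

Plug x = 3.84 into the fitted line:

ŷ = 26.0982 + 4.6189 × 3.84
ŷ = 26.0982 + 17.7366
ŷ = 43.8348

This is a point prediction; actual observations scatter around it by roughly the residual standard deviation.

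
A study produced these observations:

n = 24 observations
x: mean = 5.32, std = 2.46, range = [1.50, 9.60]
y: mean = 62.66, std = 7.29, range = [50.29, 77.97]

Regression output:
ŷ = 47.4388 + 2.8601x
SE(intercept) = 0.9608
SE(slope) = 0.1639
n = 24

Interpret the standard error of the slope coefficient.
SE(β̂₁) = 0.1639 is the estimated standard deviation of the slope estimate across repeated samples; relative to β̂₁ = 2.8601 that is 5.7%, a precise estimate.

What SE measures:
- The standard error quantifies the sampling variability of the coefficient estimate
- It is the estimated standard deviation of β̂₁ across hypothetical repeated samples of the same size
- Smaller SE → more precise estimate

Relative precision:
- SE / |β̂₁| = 0.1639 / 2.8601 = 5.7%
- Rule of thumb (under 20%: precise; 20% to under 50%: moderately precise; 50% or more: imprecise) → precise

Rough 95% range (±2 SE): 2.8601 ± 0.3278 → (2.5323, 3.1879).

What drives SE(β̂₁): more residual scatter → larger SE; larger n (here n = 24) → smaller SE.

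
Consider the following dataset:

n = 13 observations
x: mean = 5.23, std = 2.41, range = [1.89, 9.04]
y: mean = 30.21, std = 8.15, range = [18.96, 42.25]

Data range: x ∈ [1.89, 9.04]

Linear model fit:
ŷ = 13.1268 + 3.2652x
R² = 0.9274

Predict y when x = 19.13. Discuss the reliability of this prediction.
ŷ = 75.5901, but this is extrapolation (above the data range [1.89, 9.04]) and may be unreliable.

Prediction calculation:
ŷ = 13.1268 + 3.2652 × 19.13
ŷ = 75.5901

Reliability:
- Data range: x ∈ [1.89, 9.04]
- Prediction point: x = 19.13 is 10.09 units above the observed range → this is EXTRAPOLATION, not interpolation

Why that matters here:
- The standard error of prediction grows with (x − x̄)², and x = 19.13 is far from x̄ = 5.23
- There are no observations near this x to validate the fitted line there

A defensible statement: 'if the linear trend continued to x = 19.13, y would be about 75.5901' — the premise is untested.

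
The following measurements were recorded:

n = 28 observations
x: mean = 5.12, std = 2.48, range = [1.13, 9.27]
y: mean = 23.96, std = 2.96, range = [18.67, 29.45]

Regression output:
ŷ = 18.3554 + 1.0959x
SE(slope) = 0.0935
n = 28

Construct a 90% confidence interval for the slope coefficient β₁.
The 90% CI for β₁ is (0.9364, 1.2554)

Confidence interval for the slope:

The 90% CI for β₁ is: β̂₁ ± t*(α/2, n-2) × SE(β̂₁)

Step 1: Find critical t-value
- Confidence level = 0.9
- Degrees of freedom = n - 2 = 28 - 2 = 26
- t*(α/2, 26) = 1.7056

Step 2: Calculate margin of error
Margin = 1.7056 × 0.0935 = 0.1595

Step 3: Construct interval
CI = 1.0959 ± 0.1595
CI = (0.9364, 1.2554)

Interpretation: each one-unit increase in x is associated with a change in mean y of between 0.9364 and 1.2554, with 90% confidence.
Since 0 is outside the interval, a two-sided test at α = 0.10 would reject H₀: β₁ = 0.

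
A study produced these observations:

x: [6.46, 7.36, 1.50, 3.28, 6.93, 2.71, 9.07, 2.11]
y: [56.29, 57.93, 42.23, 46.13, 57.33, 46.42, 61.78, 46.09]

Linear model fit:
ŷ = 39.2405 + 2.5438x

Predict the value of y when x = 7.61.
ŷ = 58.5988

x = 7.61 lies inside the observed range [1.50, 9.07], so the fitted equation applies directly:

ŷ = 39.2405 + 2.5438 × 7.61
ŷ = 39.2405 + 19.3583
ŷ = 58.5988

This is a point prediction; actual observations scatter around it by roughly the residual standard deviation.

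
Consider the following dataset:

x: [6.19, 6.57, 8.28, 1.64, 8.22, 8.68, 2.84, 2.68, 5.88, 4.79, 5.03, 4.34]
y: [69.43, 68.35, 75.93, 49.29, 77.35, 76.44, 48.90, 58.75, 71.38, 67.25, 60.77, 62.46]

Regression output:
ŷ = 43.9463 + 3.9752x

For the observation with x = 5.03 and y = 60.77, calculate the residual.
Residual = -3.1716

The residual is the difference between the actual value and the predicted value:

Residual = y - ŷ

Step 1: Calculate predicted value
ŷ = 43.9463 + 3.9752 × 5.03
ŷ = 63.9416

Step 2: Calculate residual
Residual = 60.77 - 63.9416
Residual = -3.1716

Interpretation: the model overestimates the actual value by 3.1716 at this point (negative residual → observation lies below the fitted line).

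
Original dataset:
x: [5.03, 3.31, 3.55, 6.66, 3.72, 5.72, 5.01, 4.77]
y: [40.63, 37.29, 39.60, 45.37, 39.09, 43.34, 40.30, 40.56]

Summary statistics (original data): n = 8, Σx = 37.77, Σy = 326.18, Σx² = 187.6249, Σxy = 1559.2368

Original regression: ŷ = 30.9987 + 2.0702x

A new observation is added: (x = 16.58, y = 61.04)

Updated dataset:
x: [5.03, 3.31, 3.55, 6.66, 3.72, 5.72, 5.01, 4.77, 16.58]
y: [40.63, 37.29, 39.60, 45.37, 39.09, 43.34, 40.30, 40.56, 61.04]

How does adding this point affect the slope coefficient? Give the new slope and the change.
The slope changes from 2.0702 to 1.7341 (change of -0.3361, or -16.2%).

x = 16.58 lies well outside the original x-range [3.31, 6.66] (x̄ ≈ 4.72), so this observation has high leverage and can move the slope substantially.

Step 1: Update the sums with the new point (n goes from 8 to 9)
Σx  = 37.77 + 16.58 = 54.35
Σy  = 326.18 + 61.04 = 387.22
Σx² = 187.6249 + 16.58² = 187.6249 + 274.8964 = 462.5213
Σxy = 1559.2368 + 16.58×61.04 = 1559.2368 + 1012.0432 = 2571.2800

Step 2: Recompute the slope with b₁ = (nΣxy − ΣxΣy) / (nΣx² − (Σx)²)
Numerator   = 9×2571.2800 − 54.35×387.22 = 23141.5200 − 21045.4070 = 2096.1130
Denominator = 9×462.5213 − 54.35² = 4162.6917 − 2953.9225 = 1208.7692
b₁(new) = 2096.1130 / 1208.7692 = 1.7341

(Same formula on the original sums: (8×1559.2368 − 37.77×326.18) / (8×187.6249 − 37.77²) = 154.0758 / 74.4263 = 2.0702, matching the given fit.)

Step 3: Change in slope
Δβ₁ = 1.7341 − 2.0702 = -0.3361
Relative change = -0.3361 / 2.0702 × 100% = -16.2%
→ the slope decreases when the point is added.

Because the point sits below the extension of the original line at a high-leverage x, it tilts the fit down.
In practice: examine leverage (hᵢ) and Cook's distance rather than deleting it automatically.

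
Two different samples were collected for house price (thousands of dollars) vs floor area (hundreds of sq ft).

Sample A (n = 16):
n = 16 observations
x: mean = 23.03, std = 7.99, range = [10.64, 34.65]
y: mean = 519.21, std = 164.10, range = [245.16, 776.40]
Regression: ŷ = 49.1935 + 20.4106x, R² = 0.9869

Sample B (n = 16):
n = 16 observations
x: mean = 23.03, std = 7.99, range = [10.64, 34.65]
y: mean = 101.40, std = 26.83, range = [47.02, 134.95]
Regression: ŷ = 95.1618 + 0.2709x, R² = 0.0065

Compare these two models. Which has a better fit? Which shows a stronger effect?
Model A has the better fit (R² = 0.9869 vs 0.0065). Model A shows the stronger effect (|β₁| = 20.4106 vs 0.2709).

Model Comparison:

Goodness of fit (R²):
- Model A: R² = 0.9869 → 98.69% of variance in house price explained
- Model B: R² = 0.0065 → 0.65% of variance in house price explained
- 0.9869 > 0.0065 → Model A has the better fit

Effect size (slope magnitude):
- Model A: β₁ = 20.4106 → predicted house price rises 20.4106 thousand dollars per additional hundred sq ft of floor area
- Model B: β₁ = 0.2709 → predicted house price rises 0.2709 thousand dollars per additional hundred sq ft of floor area
- |20.4106| > |0.2709| → Model A shows the stronger marginal effect

Notes:
- A steeper slope doesn't make a better model if the scatter around the line is large.
- A better fit (higher R²) doesn't necessarily mean a more important relationship.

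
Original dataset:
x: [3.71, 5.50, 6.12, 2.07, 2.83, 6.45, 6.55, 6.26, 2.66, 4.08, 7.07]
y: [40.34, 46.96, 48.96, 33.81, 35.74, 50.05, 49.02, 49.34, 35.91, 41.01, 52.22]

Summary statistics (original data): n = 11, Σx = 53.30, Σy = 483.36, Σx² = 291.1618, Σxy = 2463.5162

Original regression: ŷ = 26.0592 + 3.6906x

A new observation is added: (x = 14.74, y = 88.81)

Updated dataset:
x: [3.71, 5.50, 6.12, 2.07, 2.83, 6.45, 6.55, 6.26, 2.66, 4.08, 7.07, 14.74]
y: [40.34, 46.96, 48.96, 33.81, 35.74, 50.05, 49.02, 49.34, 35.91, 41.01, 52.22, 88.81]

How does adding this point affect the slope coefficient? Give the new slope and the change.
The slope changes from 3.6906 to 4.3082 (change of +0.6176, or +16.7%).

The new point has HIGH LEVERAGE: x = 14.74 is far from the original mean x̄ = 53.30/11 ≈ 4.85 (original range [2.07, 7.07]).

Step 1: Update the sums with the new point (n goes from 11 to 12)
Σx  = 53.30 + 14.74 = 68.04
Σy  = 483.36 + 88.81 = 572.17
Σx² = 291.1618 + 14.74² = 291.1618 + 217.2676 = 508.4294
Σxy = 2463.5162 + 14.74×88.81 = 2463.5162 + 1309.0594 = 3772.5756

Step 2: Recompute the slope with b₁ = (nΣxy − ΣxΣy) / (nΣx² − (Σx)²)
Numerator   = 12×3772.5756 − 68.04×572.17 = 45270.9072 − 38930.4468 = 6340.4604
Denominator = 12×508.4294 − 68.04² = 6101.1528 − 4629.4416 = 1471.7112
b₁(new) = 6340.4604 / 1471.7112 = 4.3082

(Same formula on the original sums: (11×2463.5162 − 53.30×483.36) / (11×291.1618 − 53.30²) = 1335.5902 / 361.8898 = 3.6906, matching the given fit.)

Step 3: Change in slope
Δβ₁ = 4.3082 − 3.6906 = +0.6176
Relative change = +0.6176 / 3.6906 × 100% = +16.7%
→ the slope increases when the point is added.

Because the point sits above the extension of the original line at a high-leverage x, it tilts the fit up.
In practice: check such a point for data-entry or measurement error.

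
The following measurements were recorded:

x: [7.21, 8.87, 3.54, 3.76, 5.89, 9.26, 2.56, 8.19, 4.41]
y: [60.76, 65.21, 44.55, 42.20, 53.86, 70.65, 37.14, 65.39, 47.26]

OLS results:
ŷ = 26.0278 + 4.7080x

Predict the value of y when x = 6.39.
ŷ = 56.1119

x = 6.39 lies inside the observed range [2.56, 9.26], so the fitted equation applies directly:

ŷ = 26.0278 + 4.7080 × 6.39
ŷ = 26.0278 + 30.0841
ŷ = 56.1119

This is a point prediction; actual observations scatter around it by roughly the residual standard deviation.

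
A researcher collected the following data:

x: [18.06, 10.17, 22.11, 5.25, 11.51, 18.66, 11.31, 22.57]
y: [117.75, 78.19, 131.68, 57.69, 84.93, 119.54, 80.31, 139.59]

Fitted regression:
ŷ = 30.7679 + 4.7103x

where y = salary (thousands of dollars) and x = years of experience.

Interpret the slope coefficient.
An increase of one year in experience is associated with a 4.7103 thousand dollars increase in predicted salary.

β₁ = 4.7103 is the change in predicted salary (thousand dollars) per additional year of experience.

Interpretation:
- Experience up by 1 year → predicted salary increases by 4.7103 thousand dollars
- This is a linear approximation: the same per-unit change is assumed across the whole observed x range
- The sign (+) gives the direction; the magnitude 4.7103 gives the size of the effect per year

(β₀ = 30.7679 is the fitted value at x = 0 and is not part of the slope interpretation.)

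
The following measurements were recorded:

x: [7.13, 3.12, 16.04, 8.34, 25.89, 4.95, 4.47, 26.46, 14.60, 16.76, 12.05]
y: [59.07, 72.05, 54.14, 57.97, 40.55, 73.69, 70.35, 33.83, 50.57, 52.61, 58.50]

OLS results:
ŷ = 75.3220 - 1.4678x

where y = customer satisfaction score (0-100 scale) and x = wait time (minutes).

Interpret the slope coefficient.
An increase of one minute in wait time is associated with a 1.4678 points decrease in predicted satisfaction score.

The slope β₁ = -1.4678 gives the rate at which the fitted satisfaction score changes with wait time.

Interpretation:
- Wait time up by 1 minute → predicted satisfaction score decreases by 1.4678 points
- This is a linear approximation: the same per-unit change is assumed across the whole observed x range

The intercept β₀ = 75.3220 is the predicted satisfaction score when wait time = 0; since the smallest observed x is 3.12, this is an extrapolation and mainly anchors the line.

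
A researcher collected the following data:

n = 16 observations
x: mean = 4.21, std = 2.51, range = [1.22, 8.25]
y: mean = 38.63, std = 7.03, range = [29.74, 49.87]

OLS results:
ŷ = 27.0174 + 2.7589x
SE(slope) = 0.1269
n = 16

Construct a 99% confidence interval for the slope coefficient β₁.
The 99% CI for β₁ is (2.3811, 3.1367)

Confidence interval for the slope:

The 99% CI for β₁ is: β̂₁ ± t*(α/2, n-2) × SE(β̂₁)

Step 1: Find critical t-value
- Confidence level = 0.99
- Degrees of freedom = n - 2 = 16 - 2 = 14
- t*(α/2, 14) = 2.9768

Step 2: Calculate margin of error
Margin = 2.9768 × 0.1269 = 0.3778

Step 3: Construct interval
CI = 2.7589 ± 0.3778
CI = (2.3811, 3.1367)

Interpretation: We are 99% confident that the true slope β₁ lies between 2.3811 and 3.1367.
The interval does not include 0, suggesting a significant linear relationship.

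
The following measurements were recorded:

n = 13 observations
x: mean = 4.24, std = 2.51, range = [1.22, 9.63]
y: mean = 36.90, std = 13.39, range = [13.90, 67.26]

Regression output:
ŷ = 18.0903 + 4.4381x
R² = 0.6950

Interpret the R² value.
About 69.50% of the variability in y is accounted for by the regression on x (R² = 0.6950) — a moderate linear fit.

R² = 1 − SS_res/SS_tot compares the residual scatter to the total scatter of y about its mean.

Here R² = 0.6950:
- Explained: 69.50% of the variation in y
- Unexplained (residual): 100% − 69.50% = 30.50%
- Rule of thumb (below 0.3 weak; 0.3 to below 0.7 moderate; 0.7 and above strong) → moderate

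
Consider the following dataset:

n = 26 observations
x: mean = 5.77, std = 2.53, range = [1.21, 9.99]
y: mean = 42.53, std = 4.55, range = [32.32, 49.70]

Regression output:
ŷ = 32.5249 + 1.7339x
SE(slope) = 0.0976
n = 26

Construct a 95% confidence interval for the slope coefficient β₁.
The 95% CI for β₁ is (1.5325, 1.9353)

Confidence interval for the slope:

The 95% CI for β₁ is: β̂₁ ± t*(α/2, n-2) × SE(β̂₁)

Step 1: Find critical t-value
- Confidence level = 0.95
- Degrees of freedom = n - 2 = 26 - 2 = 24
- t*(α/2, 24) = 2.0639

Step 2: Calculate margin of error
Margin = 2.0639 × 0.0976 = 0.2014

Step 3: Construct interval
CI = 1.7339 ± 0.2014
CI = (1.5325, 1.9353)

Interpretation: each one-unit increase in x is associated with a change in mean y of between 1.5325 and 1.9353, with 95% confidence.
The interval does not include 0, suggesting a significant linear relationship.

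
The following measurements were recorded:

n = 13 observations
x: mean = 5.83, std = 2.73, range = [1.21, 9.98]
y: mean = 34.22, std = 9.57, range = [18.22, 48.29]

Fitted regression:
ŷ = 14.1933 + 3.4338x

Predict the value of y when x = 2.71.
ŷ = 23.4989

x = 2.71 lies inside the observed range [1.21, 9.98], so the fitted equation applies directly:

ŷ = 14.1933 + 3.4338 × 2.71
ŷ = 14.1933 + 9.3056
ŷ = 23.4989

This is the fitted mean response at that x — an individual observation would come with a wider prediction interval.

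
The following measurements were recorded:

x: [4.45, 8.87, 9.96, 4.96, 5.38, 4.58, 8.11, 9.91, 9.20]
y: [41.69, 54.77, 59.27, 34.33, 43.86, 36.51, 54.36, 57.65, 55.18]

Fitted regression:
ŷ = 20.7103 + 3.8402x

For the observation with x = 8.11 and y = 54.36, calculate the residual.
Residual = 2.5057

The residual is the difference between the actual value and the predicted value:

Residual = y - ŷ

Step 1: Calculate predicted value
ŷ = 20.7103 + 3.8402 × 8.11
ŷ = 51.8543

Step 2: Calculate residual
Residual = 54.36 - 51.8543
Residual = 2.5057

The residual is positive, so the observed y = 54.36 sits above the regression line (the line underestimates it by 2.5057).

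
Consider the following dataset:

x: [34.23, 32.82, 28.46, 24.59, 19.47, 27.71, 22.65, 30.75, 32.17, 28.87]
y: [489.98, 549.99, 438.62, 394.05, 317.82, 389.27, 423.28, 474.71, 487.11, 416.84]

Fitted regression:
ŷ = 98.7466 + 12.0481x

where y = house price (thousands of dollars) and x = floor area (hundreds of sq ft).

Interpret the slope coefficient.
On average, house price is about 12.0481 thousand dollars higher for every extra hundred sq ft of floor area.

β₁ = 12.0481 is the change in predicted house price (thousand dollars) per additional hundred sq ft of floor area.

Interpretation:
- Floor area up by 1 hundred sq ft → predicted house price increases by 12.0481 thousand dollars
- This is a linear approximation: the same per-unit change is assumed across the whole observed x range
- The sign (+) gives the direction; the magnitude 12.0481 gives the size of the effect per hundred sq ft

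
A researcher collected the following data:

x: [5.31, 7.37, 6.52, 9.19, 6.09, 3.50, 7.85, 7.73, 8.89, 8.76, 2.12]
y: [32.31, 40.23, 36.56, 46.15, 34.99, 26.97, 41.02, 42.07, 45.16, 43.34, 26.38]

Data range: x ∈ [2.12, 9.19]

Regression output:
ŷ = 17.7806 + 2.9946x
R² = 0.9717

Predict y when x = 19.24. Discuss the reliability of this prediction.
ŷ = 75.3967 (extrapolation — x = 19.24 lies outside [2.12, 9.19], so reliability is low).

Prediction calculation:
ŷ = 17.7806 + 2.9946 × 19.24
ŷ = 75.3967

Reliability:
- Data range: x ∈ [2.12, 9.19]
- Prediction point: x = 19.24 is 10.05 units above the observed range → this is EXTRAPOLATION, not interpolation

Why that matters here:
- R² describes fit only over the sampled x values; it says nothing about behaviour beyond them
- The standard error of prediction grows with (x − x̄)², and x = 19.24 is far from x̄ = 6.67

A defensible statement: 'if the linear trend continued to x = 19.24, y would be about 75.3967' — the premise is untested.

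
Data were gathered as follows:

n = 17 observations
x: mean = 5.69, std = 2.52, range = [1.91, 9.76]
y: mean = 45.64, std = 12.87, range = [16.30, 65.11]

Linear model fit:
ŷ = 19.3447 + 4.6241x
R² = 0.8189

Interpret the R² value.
R² = 0.8189 means 81.89% of the variation in y is explained by the linear relationship with x. This indicates a strong fit.

The coefficient of determination R² is the fraction of the total variation in y that the fitted line accounts for.

Here R² = 0.8189:
- Explained: 81.89% of the variation in y
- Unexplained (residual): 100% − 81.89% = 18.11%
- Rule of thumb (below 0.3 weak; 0.3 to below 0.7 moderate; 0.7 and above strong) → strong

Equivalently, for simple linear regression R² = r², so |r| = √0.8189 ≈ 0.9049.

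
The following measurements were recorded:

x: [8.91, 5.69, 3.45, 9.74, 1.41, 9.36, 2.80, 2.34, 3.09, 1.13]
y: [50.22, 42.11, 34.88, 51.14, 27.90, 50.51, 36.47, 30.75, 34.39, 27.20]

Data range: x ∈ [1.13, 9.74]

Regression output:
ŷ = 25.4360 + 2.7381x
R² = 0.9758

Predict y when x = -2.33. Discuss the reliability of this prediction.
ŷ = 19.0562 (extrapolation — x = -2.33 lies outside [1.13, 9.74], so reliability is low).

Prediction calculation:
ŷ = 25.4360 + 2.7381 × (-2.33)
ŷ = 19.0562

Reliability:
- Data range: x ∈ [1.13, 9.74]
- Prediction point: x = -2.33 is 3.46 units below the observed range → this is EXTRAPOLATION, not interpolation

Why that matters here:
- The standard error of prediction grows with (x − x̄)², and x = -2.33 is far from x̄ = 4.79
- R² describes fit only over the sampled x values; it says nothing about behaviour beyond them
- Real relationships often flatten, saturate, or turn nonlinear at extremes

The R² = 0.9758 only validates the fit within [1.13, 9.74]; treat ŷ = 19.0562 with caution.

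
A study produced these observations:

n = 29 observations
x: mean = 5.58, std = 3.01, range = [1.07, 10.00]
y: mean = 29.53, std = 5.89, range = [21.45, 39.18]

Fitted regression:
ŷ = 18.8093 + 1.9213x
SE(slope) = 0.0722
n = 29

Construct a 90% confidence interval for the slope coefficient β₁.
The 90% CI for β₁ is (1.7983, 2.0443)

Confidence interval for the slope:

The 90% CI for β₁ is: β̂₁ ± t*(α/2, n-2) × SE(β̂₁)

Step 1: Find critical t-value
- Confidence level = 0.9
- Degrees of freedom = n - 2 = 29 - 2 = 27
- t*(α/2, 27) = 1.7033

Step 2: Calculate margin of error
Margin = 1.7033 × 0.0722 = 0.1230

Step 3: Construct interval
CI = 1.9213 ± 0.1230
CI = (1.7983, 2.0443)

Interpretation: We are 90% confident that the true slope β₁ lies between 1.7983 and 2.0443.
Since 0 is outside the interval, a two-sided test at α = 0.10 would reject H₀: β₁ = 0.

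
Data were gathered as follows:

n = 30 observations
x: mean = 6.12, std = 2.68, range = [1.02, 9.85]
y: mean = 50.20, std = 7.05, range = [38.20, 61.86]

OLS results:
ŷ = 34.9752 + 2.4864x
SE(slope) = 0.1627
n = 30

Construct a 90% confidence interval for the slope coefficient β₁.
The 90% CI for β₁ is (2.2096, 2.7632)

Confidence interval for the slope:

The 90% CI for β₁ is: β̂₁ ± t*(α/2, n-2) × SE(β̂₁)

Step 1: Find critical t-value
- Confidence level = 0.9
- Degrees of freedom = n - 2 = 30 - 2 = 28
- t*(α/2, 28) = 1.7011

Step 2: Calculate margin of error
Margin = 1.7011 × 0.1627 = 0.2768

Step 3: Construct interval
CI = 2.4864 ± 0.2768
CI = (2.2096, 2.7632)

Interpretation: each one-unit increase in x is associated with a change in mean y of between 2.2096 and 2.7632, with 90% confidence.
Since 0 is outside the interval, a two-sided test at α = 0.10 would reject H₀: β₁ = 0.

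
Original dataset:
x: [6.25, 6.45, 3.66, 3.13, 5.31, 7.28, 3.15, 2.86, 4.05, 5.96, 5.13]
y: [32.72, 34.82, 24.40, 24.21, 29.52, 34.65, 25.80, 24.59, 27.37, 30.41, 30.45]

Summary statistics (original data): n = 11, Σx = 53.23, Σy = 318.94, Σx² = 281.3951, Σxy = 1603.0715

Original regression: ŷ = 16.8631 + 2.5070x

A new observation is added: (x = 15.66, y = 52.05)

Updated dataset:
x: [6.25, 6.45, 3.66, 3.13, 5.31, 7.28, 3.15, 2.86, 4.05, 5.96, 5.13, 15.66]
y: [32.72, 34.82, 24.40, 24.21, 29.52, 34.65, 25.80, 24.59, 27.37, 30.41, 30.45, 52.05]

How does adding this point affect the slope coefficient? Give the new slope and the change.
The slope changes from 2.5070 to 2.1990 (change of -0.3080, or -12.3%).

x = 15.66 lies well outside the original x-range [2.86, 7.28] (x̄ ≈ 4.84), so this observation has high leverage and can move the slope substantially.

Step 1: Update the sums with the new point (n goes from 11 to 12)
Σx  = 53.23 + 15.66 = 68.89
Σy  = 318.94 + 52.05 = 370.99
Σx² = 281.3951 + 15.66² = 281.3951 + 245.2356 = 526.6307
Σxy = 1603.0715 + 15.66×52.05 = 1603.0715 + 815.1030 = 2418.1745

Step 2: Recompute the slope with b₁ = (nΣxy − ΣxΣy) / (nΣx² − (Σx)²)
Numerator   = 12×2418.1745 − 68.89×370.99 = 29018.0940 − 25557.5011 = 3460.5929
Denominator = 12×526.6307 − 68.89² = 6319.5684 − 4745.8321 = 1573.7363
b₁(new) = 3460.5929 / 1573.7363 = 2.1990

(Same formula on the original sums: (11×1603.0715 − 53.23×318.94) / (11×281.3951 − 53.23²) = 656.6103 / 261.9132 = 2.5070, matching the given fit.)

Step 3: Change in slope
Δβ₁ = 2.1990 − 2.5070 = -0.3080
Relative change = -0.3080 / 2.5070 × 100% = -12.3%
→ the slope decreases when the point is added.

A high-leverage point only changes the slope if it is off the original line; here y = 52.05 is below the original trend, so the slope decreases.
In practice: examine leverage (hᵢ) and Cook's distance rather than deleting it automatically; refit with and without it and report both if conclusions differ.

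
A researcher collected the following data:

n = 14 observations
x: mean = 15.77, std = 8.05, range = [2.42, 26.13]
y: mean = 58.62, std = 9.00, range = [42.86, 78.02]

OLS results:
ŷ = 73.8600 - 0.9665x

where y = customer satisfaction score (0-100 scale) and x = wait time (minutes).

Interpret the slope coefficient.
An increase of one minute in wait time is associated with a 0.9665 points decrease in predicted satisfaction score.

The slope coefficient β₁ = -0.9665 represents the marginal effect of wait time on satisfaction score.

Interpretation:
- Wait time up by 1 minute → predicted satisfaction score decreases by 0.9665 points
- This is a linear approximation: the same per-unit change is assumed across the whole observed x range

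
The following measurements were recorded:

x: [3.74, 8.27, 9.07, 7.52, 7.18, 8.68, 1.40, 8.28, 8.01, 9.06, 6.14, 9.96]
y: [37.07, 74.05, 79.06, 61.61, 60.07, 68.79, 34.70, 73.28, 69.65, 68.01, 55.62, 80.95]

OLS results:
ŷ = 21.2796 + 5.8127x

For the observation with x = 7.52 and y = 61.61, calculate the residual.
Residual = -3.3811

The residual is the difference between the actual value and the predicted value:

Residual = y - ŷ

Step 1: Calculate predicted value
ŷ = 21.2796 + 5.8127 × 7.52
ŷ = 64.9911

Step 2: Calculate residual
Residual = 61.61 - 64.9911
Residual = -3.3811

Sign check: y < ŷ, so the point is below the line and the fit overestimates here.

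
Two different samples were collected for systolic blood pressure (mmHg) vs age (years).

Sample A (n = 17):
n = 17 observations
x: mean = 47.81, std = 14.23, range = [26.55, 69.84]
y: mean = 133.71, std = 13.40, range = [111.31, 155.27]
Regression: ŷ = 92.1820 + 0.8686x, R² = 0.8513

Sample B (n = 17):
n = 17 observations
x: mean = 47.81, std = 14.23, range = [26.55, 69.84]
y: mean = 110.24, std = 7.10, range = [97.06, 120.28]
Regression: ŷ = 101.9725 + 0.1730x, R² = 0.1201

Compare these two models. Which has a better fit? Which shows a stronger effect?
Model A has the better fit (R² = 0.8513 vs 0.1201). Model A shows the stronger effect (|β₁| = 0.8686 vs 0.1730).

Model Comparison:

Goodness of fit (R²):
- Model A: R² = 0.8513 → 85.13% of variance in blood pressure explained
- Model B: R² = 0.1201 → 12.01% of variance in blood pressure explained
- 0.8513 > 0.1201 → Model A has the better fit

Effect size (slope magnitude):
- Model A: β₁ = 0.8686 → predicted blood pressure rises 0.8686 mmHg per additional year of age
- Model B: β₁ = 0.1730 → predicted blood pressure rises 0.1730 mmHg per additional year of age
- |0.8686| > |0.1730| → Model A shows the stronger marginal effect

Note: The two samples could reflect different populations, time periods, or measurement quality.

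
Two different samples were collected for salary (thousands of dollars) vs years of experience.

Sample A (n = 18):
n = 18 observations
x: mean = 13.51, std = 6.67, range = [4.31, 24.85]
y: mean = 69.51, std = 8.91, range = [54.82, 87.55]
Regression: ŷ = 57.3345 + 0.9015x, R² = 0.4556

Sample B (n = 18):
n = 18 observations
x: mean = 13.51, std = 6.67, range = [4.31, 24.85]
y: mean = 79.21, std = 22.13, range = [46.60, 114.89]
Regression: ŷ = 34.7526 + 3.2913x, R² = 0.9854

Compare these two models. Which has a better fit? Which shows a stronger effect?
Model B has the better fit (R² = 0.9854 vs 0.4556). Model B shows the stronger effect (|β₁| = 3.2913 vs 0.9015).

Model Comparison:

Which explains more variance? (R²)
- Model A: R² = 0.4556 → 45.56% of variance in salary explained
- Model B: R² = 0.9854 → 98.54% of variance in salary explained
- 0.9854 > 0.4556 → Model B has the better fit

Which has the larger per-year effect? (|β₁|)
- Model A: β₁ = 0.9015 → predicted salary rises 0.9015 thousand dollars per additional year of experience
- Model B: β₁ = 3.2913 → predicted salary rises 3.2913 thousand dollars per additional year of experience
- |0.9015| < |3.2913| → Model B shows the stronger marginal effect

Notes:
- The two samples could reflect different populations, time periods, or measurement quality.
- A better fit (higher R²) doesn't necessarily mean a more important relationship.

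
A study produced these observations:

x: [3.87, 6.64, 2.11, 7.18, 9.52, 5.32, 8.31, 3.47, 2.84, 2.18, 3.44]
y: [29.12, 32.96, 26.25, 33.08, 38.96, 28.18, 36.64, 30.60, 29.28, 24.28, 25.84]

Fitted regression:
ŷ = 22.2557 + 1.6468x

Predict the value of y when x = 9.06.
ŷ = 37.1757

Plug x = 9.06 into the fitted line:

ŷ = 22.2557 + 1.6468 × 9.06
ŷ = 22.2557 + 14.9200
ŷ = 37.1757

This is the fitted mean response at that x — an individual observation would come with a wider prediction interval.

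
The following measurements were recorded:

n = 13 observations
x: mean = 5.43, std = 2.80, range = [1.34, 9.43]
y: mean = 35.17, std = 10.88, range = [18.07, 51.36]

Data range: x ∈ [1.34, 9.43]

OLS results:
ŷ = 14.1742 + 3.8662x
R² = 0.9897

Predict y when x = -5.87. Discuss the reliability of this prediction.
The equation gives ŷ = -8.5204; however x = -5.87 is 7.21 units below the observed range, so this extrapolated value should not be trusted.

Prediction calculation:
ŷ = 14.1742 + 3.8662 × (-5.87)
ŷ = -8.5204

Reliability:
- Data range: x ∈ [1.34, 9.43]
- Prediction point: x = -5.87 is 7.21 units below the observed range → this is EXTRAPOLATION, not interpolation

Why that matters here:
- Real relationships often flatten, saturate, or turn nonlinear at extremes
- There are no observations near this x to validate the fitted line there

The R² = 0.9897 only validates the fit within [1.34, 9.43]; treat ŷ = -8.5204 with caution.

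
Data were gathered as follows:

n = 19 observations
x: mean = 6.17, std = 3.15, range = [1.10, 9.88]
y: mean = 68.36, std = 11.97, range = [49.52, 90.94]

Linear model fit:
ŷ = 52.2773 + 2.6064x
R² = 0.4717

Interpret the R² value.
About 47.17% of the variability in y is accounted for by the regression on x (R² = 0.4717) — a moderate linear fit.

The coefficient of determination R² is the fraction of the total variation in y that the fitted line accounts for.

Here R² = 0.4717:
- Explained: 47.17% of the variation in y
- Unexplained (residual): 100% − 47.17% = 52.83%
- Rule of thumb (below 0.3 weak; 0.3 to below 0.7 moderate; 0.7 and above strong) → moderate

Note: R² never decreases when predictors are added, so it should not be used alone to compare models of different size.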